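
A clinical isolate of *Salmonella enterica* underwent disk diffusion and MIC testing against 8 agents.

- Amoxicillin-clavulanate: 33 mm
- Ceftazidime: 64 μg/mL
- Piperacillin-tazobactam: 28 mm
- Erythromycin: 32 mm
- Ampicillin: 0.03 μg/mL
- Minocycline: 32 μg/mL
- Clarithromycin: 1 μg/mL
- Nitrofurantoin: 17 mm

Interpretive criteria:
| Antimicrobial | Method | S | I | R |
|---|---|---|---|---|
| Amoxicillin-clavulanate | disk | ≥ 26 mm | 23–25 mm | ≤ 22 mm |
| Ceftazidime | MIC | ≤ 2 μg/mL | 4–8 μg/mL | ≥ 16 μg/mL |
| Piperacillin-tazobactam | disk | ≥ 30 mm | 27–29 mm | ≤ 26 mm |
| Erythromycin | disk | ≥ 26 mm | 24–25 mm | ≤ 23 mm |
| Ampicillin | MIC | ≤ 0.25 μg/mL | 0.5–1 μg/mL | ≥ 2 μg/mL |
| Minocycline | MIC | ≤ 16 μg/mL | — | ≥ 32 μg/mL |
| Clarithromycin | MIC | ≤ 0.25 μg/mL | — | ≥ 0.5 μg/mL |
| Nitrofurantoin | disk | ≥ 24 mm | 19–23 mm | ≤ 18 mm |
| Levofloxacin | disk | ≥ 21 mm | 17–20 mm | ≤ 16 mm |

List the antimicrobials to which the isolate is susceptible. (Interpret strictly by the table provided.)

Amoxicillin-clavulanate (33 mm) ≥ 26 mm → S
Ceftazidime (64 μg/mL) ≥ 16 μg/mL — Resistant
Piperacillin-tazobactam: 28 mm is in 27–29 mm ⇒ Intermediate
Erythromycin (32 mm) ≥ 26 mm — susceptible
Ampicillin 0.03 μg/mL: ≤ 0.25 μg/mL — S
Minocycline (32 μg/mL) ≥ 32 μg/mL — resistant
Clarithromycin 1 μg/mL: ≥ 0.5 μg/mL → resistant
Nitrofurantoin 17 mm: ≤ 18 mm ⇒ resistant

amoxicillin-clavulanate, erythromycin, ampicillin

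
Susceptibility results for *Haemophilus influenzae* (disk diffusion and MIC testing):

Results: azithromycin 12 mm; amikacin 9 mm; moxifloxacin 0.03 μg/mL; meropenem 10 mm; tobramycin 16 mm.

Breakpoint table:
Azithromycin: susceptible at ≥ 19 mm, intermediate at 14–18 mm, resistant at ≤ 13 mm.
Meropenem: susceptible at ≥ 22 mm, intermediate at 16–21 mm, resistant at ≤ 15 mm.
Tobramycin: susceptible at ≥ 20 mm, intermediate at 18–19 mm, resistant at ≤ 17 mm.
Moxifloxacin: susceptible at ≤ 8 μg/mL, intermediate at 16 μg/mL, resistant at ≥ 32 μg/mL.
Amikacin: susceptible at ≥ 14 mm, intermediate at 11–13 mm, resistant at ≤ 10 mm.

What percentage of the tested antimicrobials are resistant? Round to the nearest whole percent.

Azithromycin: 12 mm is ≤ 13 mm → resistant
Amikacin: 9 mm is ≤ 10 mm → R
Moxifloxacin: 0.03 μg/mL is ≤ 8 μg/mL → S
Meropenem: 10 mm is ≤ 15 mm ⇒ resistant
Tobramycin (16 mm) ≤ 17 mm ⇒ R
Resistant: 4/5

80%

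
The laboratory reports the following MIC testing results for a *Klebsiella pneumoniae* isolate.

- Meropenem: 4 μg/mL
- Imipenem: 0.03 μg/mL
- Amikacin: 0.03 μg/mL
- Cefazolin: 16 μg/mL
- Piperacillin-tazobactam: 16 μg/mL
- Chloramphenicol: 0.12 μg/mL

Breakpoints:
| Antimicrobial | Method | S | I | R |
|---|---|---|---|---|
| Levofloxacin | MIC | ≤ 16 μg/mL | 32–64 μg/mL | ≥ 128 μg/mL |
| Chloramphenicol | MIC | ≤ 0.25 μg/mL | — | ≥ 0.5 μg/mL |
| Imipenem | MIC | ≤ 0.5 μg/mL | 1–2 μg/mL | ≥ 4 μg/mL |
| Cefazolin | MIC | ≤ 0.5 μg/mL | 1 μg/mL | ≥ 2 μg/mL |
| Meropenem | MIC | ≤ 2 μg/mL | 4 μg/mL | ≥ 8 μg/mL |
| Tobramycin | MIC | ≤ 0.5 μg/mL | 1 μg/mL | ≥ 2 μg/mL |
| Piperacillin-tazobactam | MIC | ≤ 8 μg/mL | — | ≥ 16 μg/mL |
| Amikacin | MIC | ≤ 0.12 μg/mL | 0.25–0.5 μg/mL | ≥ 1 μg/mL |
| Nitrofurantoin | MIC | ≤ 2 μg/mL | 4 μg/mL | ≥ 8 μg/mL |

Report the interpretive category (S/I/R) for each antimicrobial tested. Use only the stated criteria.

I, S, S, R, R, S

Meropenem 4 μg/mL: = 4 μg/mL ⇒ intermediate
Imipenem (0.03 μg/mL) ≤ 0.5 μg/mL → S
Amikacin: 0.03 μg/mL is ≤ 0.12 μg/mL → Susceptible
Cefazolin: 16 μg/mL is ≥ 2 μg/mL → Resistant
Piperacillin-tazobactam (16 μg/mL) ≥ 16 μg/mL → R
Chloramphenicol 0.12 μg/mL: ≤ 0.25 μg/mL — S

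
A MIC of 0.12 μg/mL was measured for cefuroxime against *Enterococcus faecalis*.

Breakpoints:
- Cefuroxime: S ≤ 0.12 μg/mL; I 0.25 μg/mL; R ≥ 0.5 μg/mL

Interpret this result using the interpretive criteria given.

Cefuroxime: 0.12 μg/mL is ≤ 0.12 μg/mL → S

S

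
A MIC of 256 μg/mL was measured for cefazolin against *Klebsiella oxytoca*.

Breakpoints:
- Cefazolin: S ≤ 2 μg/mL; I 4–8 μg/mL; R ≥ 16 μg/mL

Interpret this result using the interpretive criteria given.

Cefazolin: 256 μg/mL is ≥ 16 μg/mL → resistant

R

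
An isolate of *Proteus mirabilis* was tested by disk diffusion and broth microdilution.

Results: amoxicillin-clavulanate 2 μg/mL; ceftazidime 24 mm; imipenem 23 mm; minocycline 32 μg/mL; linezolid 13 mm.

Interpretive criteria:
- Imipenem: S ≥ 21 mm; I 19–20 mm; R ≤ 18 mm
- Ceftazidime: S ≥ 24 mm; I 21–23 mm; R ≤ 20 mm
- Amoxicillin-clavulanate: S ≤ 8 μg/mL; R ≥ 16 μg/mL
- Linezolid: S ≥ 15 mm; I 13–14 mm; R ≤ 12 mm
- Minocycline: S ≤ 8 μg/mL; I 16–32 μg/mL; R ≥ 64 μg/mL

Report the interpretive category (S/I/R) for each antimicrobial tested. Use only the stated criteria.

S, S, S, I, I

Amoxicillin-clavulanate (2 μg/mL) ≤ 8 μg/mL ⇒ S
Ceftazidime: 24 mm is ≥ 24 mm — S
Imipenem 23 mm: ≥ 21 mm → susceptible
Minocycline: 32 μg/mL is in 16–32 μg/mL → Intermediate
Linezolid 13 mm: in 13–14 mm ⇒ I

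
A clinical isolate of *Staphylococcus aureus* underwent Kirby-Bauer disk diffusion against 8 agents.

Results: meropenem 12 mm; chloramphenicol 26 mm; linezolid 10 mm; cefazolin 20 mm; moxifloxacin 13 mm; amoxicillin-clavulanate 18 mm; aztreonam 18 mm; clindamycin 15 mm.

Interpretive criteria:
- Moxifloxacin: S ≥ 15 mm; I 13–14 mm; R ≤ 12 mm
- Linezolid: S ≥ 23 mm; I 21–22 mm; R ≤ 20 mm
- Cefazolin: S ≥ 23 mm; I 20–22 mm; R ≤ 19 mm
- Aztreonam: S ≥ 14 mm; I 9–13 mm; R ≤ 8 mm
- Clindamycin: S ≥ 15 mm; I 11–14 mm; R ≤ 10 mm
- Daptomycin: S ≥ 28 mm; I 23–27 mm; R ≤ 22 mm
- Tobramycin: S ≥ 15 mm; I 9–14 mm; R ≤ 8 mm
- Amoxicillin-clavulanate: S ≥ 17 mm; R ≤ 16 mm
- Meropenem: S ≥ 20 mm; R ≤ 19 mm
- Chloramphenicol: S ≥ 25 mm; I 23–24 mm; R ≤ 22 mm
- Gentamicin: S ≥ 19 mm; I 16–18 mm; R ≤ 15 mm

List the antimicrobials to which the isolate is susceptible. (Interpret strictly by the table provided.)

chloramphenicol, amoxicillin-clavulanate, aztreonam, clindamycin

Meropenem (12 mm) ≤ 19 mm ⇒ R
Chloramphenicol 26 mm: ≥ 25 mm — S
Linezolid (10 mm) ≤ 20 mm ⇒ R
Cefazolin (20 mm) in 20–22 mm → I
Moxifloxacin: 13 mm is in 13–14 mm — Intermediate
Amoxicillin-clavulanate: 18 mm is ≥ 17 mm → S
Aztreonam (18 mm) ≥ 14 mm ⇒ Susceptible
Clindamycin (15 mm) ≥ 15 mm ⇒ S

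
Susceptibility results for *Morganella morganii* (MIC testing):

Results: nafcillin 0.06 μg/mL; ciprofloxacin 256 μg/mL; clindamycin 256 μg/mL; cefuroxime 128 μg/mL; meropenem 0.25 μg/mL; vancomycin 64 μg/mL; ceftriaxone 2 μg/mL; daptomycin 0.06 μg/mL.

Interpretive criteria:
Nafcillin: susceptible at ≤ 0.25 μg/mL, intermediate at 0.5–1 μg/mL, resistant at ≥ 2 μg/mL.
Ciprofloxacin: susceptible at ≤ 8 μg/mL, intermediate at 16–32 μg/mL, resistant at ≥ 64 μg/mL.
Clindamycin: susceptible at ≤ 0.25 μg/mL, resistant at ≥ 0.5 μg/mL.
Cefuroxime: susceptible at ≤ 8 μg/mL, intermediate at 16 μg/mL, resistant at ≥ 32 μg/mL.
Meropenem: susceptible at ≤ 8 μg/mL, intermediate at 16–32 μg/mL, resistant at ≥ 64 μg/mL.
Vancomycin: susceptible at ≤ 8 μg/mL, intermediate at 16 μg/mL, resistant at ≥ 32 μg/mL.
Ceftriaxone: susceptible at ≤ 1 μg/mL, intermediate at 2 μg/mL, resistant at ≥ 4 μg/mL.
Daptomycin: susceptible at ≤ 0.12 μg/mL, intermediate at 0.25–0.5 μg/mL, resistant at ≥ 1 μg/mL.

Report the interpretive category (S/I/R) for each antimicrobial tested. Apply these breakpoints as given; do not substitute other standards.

S, R, R, R, S, R, I, S

Nafcillin: 0.06 μg/mL is ≤ 0.25 μg/mL → Susceptible
Ciprofloxacin 256 μg/mL: ≥ 64 μg/mL → Resistant
Clindamycin (256 μg/mL) ≥ 0.5 μg/mL ⇒ R
Cefuroxime: 128 μg/mL is ≥ 32 μg/mL → R
Meropenem 0.25 μg/mL: ≤ 8 μg/mL ⇒ Susceptible
Vancomycin: 64 μg/mL is ≥ 32 μg/mL → Resistant
Ceftriaxone 2 μg/mL: = 2 μg/mL — intermediate
Daptomycin (0.06 μg/mL) ≤ 0.12 μg/mL — S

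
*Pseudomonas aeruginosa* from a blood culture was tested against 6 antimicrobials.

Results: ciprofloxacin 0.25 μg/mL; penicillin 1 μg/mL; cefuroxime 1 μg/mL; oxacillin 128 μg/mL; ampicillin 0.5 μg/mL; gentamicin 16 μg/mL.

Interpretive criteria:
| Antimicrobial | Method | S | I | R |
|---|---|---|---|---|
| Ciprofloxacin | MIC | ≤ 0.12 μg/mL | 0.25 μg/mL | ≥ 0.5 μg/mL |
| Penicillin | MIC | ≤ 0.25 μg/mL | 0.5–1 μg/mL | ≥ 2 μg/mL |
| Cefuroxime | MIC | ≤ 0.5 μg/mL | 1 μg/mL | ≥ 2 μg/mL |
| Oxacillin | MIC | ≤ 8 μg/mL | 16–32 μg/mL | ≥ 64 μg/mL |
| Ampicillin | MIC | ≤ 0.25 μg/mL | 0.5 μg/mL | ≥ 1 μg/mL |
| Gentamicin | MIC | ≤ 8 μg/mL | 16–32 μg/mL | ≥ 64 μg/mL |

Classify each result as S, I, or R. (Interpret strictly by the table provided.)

I, I, I, R, I, I

Ciprofloxacin 0.25 μg/mL: = 0.25 μg/mL ⇒ intermediate
Penicillin 1 μg/mL: in 0.5–1 μg/mL — I
Cefuroxime 1 μg/mL: = 1 μg/mL → intermediate
Oxacillin 128 μg/mL: ≥ 64 μg/mL — resistant
Ampicillin (0.5 μg/mL) = 0.5 μg/mL — I
Gentamicin 16 μg/mL: in 16–32 μg/mL → I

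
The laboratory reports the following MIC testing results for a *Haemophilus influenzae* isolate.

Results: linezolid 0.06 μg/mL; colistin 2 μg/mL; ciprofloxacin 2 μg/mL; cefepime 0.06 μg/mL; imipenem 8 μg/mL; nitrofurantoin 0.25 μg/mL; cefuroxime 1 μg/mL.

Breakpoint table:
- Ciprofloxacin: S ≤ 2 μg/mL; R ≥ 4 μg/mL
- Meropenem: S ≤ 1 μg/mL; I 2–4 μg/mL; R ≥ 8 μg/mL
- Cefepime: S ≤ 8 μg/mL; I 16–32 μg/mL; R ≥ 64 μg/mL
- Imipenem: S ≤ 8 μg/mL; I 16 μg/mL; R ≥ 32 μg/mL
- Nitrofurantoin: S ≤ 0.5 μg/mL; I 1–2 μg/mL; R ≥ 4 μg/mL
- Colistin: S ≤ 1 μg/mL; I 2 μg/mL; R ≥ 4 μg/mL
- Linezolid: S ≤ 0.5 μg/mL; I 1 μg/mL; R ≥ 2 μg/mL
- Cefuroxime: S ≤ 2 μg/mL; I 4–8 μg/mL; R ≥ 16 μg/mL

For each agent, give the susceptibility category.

Linezolid (0.06 μg/mL) ≤ 0.5 μg/mL → S
Colistin: 2 μg/mL is = 2 μg/mL → intermediate
Ciprofloxacin (2 μg/mL) ≤ 2 μg/mL → Susceptible
Cefepime: 0.06 μg/mL is ≤ 8 μg/mL ⇒ Susceptible
Imipenem: 8 μg/mL is ≤ 8 μg/mL — S
Nitrofurantoin 0.25 μg/mL: ≤ 0.5 μg/mL → S
Cefuroxime: 1 μg/mL is ≤ 2 μg/mL ⇒ Susceptible

S, I, S, S, S, S, S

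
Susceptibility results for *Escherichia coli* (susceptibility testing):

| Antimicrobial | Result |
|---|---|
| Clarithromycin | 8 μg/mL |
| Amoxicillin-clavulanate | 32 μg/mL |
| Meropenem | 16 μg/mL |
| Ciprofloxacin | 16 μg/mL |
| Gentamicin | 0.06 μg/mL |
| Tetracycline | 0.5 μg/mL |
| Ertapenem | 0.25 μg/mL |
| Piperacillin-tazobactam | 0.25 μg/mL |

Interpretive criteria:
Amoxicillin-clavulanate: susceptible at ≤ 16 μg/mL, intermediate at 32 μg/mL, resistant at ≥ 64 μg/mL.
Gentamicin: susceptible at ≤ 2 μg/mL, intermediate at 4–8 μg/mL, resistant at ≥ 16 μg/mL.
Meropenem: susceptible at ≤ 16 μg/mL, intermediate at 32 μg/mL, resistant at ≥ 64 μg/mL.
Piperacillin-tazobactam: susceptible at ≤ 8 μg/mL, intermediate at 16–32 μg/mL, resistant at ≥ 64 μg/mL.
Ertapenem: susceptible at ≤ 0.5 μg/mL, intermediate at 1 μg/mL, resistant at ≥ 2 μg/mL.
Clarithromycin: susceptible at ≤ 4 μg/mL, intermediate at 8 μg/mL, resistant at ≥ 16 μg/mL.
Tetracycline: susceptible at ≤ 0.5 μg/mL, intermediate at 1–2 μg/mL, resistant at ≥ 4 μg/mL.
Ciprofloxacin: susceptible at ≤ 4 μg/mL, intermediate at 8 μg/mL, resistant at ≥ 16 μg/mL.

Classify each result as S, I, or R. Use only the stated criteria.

I, I, S, R, S, S, S, S

Clarithromycin (8 μg/mL) = 8 μg/mL ⇒ I
Amoxicillin-clavulanate 32 μg/mL: = 32 μg/mL — Intermediate
Meropenem: 16 μg/mL is ≤ 16 μg/mL → Susceptible
Ciprofloxacin 16 μg/mL: ≥ 16 μg/mL ⇒ R
Gentamicin 0.06 μg/mL: ≤ 2 μg/mL — susceptible
Tetracycline (0.5 μg/mL) ≤ 0.5 μg/mL — susceptible
Ertapenem (0.25 μg/mL) ≤ 0.5 μg/mL — S
Piperacillin-tazobactam: 0.25 μg/mL is ≤ 8 μg/mL ⇒ S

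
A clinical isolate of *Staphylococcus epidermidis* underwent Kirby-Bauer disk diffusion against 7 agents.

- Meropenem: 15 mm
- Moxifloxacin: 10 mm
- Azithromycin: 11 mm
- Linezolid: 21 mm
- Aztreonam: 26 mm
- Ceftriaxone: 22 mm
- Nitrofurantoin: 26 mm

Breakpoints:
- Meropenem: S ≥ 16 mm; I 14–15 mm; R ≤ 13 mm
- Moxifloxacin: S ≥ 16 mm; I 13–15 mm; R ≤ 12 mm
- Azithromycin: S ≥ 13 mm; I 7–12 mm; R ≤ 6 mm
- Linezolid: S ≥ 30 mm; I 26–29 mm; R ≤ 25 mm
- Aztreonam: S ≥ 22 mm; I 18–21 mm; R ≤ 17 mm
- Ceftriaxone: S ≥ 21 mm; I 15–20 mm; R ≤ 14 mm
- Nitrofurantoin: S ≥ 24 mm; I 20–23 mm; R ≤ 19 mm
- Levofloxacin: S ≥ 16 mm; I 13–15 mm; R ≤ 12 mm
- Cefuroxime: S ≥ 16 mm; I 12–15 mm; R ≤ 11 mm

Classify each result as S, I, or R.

I, R, I, R, S, S, S

Meropenem (15 mm) in 14–15 mm → I
Moxifloxacin: 10 mm is ≤ 12 mm — resistant
Azithromycin (11 mm) in 7–12 mm → I
Linezolid (21 mm) ≤ 25 mm ⇒ R
Aztreonam (26 mm) ≥ 22 mm ⇒ Susceptible
Ceftriaxone 22 mm: ≥ 21 mm — susceptible
Nitrofurantoin: 26 mm is ≥ 24 mm → Susceptible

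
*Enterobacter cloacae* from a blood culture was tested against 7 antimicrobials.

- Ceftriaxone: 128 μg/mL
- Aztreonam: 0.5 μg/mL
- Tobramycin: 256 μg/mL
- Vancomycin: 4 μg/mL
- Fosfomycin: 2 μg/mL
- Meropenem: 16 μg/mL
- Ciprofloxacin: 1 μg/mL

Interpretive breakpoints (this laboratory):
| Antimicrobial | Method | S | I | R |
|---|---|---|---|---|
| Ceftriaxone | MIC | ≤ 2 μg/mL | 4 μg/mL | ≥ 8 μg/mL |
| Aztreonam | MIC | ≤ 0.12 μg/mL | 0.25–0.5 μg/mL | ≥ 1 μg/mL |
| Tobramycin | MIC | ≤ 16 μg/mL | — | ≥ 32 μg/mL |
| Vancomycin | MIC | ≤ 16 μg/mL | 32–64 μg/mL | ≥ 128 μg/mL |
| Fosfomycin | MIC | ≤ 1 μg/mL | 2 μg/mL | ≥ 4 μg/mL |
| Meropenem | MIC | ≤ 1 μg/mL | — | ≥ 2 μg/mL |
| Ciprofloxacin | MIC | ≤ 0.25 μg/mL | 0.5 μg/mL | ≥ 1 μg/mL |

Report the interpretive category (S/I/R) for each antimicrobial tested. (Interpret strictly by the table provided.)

R, I, R, S, I, R, R

Ceftriaxone: 128 μg/mL is ≥ 8 μg/mL — R
Aztreonam 0.5 μg/mL: in 0.25–0.5 μg/mL → I
Tobramycin 256 μg/mL: ≥ 32 μg/mL ⇒ resistant
Vancomycin (4 μg/mL) ≤ 16 μg/mL ⇒ S
Fosfomycin: 2 μg/mL is = 2 μg/mL → I
Meropenem 16 μg/mL: ≥ 2 μg/mL → resistant
Ciprofloxacin (1 μg/mL) ≥ 1 μg/mL → Resistant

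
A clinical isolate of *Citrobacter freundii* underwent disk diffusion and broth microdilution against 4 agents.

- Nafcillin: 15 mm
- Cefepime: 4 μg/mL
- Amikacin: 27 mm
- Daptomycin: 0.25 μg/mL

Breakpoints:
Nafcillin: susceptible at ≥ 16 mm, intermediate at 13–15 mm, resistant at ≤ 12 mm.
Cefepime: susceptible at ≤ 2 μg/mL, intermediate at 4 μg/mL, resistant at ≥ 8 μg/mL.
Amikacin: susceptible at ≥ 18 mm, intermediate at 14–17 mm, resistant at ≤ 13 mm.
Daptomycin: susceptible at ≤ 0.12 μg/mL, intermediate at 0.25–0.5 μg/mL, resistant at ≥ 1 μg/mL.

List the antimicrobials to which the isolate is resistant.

Nafcillin 15 mm: in 13–15 mm ⇒ I
Cefepime 4 μg/mL: = 4 μg/mL ⇒ Intermediate
Amikacin: 27 mm is ≥ 18 mm — Susceptible
Daptomycin 0.25 μg/mL: in 0.25–0.5 μg/mL → Intermediate

none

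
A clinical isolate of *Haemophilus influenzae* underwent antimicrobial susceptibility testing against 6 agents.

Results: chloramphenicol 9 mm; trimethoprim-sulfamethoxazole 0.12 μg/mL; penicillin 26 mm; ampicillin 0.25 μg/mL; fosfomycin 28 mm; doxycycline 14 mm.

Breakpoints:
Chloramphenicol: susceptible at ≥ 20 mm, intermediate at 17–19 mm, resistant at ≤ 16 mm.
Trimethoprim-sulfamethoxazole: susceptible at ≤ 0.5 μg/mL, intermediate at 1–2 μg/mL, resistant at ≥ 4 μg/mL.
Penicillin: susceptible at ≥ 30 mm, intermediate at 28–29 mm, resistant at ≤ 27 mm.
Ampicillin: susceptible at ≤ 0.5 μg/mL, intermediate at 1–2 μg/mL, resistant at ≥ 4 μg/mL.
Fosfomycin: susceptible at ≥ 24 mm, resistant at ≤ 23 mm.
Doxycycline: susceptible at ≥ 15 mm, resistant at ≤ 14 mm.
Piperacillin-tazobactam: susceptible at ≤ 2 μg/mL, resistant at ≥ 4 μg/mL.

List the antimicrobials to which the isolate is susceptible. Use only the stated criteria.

Chloramphenicol (9 mm) ≤ 16 mm ⇒ R
Trimethoprim-sulfamethoxazole: 0.12 μg/mL is ≤ 0.5 μg/mL ⇒ S
Penicillin (26 mm) ≤ 27 mm → resistant
Ampicillin: 0.25 μg/mL is ≤ 0.5 μg/mL ⇒ susceptible
Fosfomycin: 28 mm is ≥ 24 mm — Susceptible
Doxycycline: 14 mm is ≤ 14 mm → R

trimethoprim-sulfamethoxazole, ampicillin, fosfomycin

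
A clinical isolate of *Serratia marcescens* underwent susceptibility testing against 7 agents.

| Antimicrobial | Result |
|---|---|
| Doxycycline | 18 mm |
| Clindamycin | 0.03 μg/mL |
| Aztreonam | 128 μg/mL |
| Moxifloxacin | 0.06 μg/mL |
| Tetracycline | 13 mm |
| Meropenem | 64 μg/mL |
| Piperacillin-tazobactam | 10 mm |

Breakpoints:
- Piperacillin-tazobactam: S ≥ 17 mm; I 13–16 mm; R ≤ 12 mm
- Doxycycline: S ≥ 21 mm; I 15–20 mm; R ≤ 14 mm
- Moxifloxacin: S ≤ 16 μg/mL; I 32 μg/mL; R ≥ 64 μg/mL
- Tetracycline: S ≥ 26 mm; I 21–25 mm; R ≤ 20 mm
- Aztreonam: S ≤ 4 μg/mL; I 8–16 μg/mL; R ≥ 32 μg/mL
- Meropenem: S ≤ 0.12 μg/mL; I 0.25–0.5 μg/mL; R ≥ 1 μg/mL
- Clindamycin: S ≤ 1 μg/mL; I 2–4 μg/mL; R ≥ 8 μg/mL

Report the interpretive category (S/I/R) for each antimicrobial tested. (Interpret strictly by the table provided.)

Doxycycline: 18 mm is in 15–20 mm ⇒ Intermediate
Clindamycin: 0.03 μg/mL is ≤ 1 μg/mL ⇒ Susceptible
Aztreonam (128 μg/mL) ≥ 32 μg/mL → resistant
Moxifloxacin: 0.06 μg/mL is ≤ 16 μg/mL ⇒ Susceptible
Tetracycline: 13 mm is ≤ 20 mm — R
Meropenem: 64 μg/mL is ≥ 1 μg/mL ⇒ Resistant
Piperacillin-tazobactam 10 mm: ≤ 12 mm ⇒ Resistant

I, S, R, S, R, R, R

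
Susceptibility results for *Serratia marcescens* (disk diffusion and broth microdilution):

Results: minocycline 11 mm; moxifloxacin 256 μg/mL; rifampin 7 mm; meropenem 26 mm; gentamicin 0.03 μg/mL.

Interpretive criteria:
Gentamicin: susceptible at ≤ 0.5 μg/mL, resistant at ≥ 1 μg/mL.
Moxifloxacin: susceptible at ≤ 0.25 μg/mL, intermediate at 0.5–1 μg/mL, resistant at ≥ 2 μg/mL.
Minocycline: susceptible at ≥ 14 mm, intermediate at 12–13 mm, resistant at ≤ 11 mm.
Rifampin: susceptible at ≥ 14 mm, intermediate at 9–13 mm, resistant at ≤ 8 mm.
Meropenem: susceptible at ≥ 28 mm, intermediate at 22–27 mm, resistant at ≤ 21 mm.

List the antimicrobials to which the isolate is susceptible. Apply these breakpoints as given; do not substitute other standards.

gentamicin

Minocycline 11 mm: ≤ 11 mm → resistant
Moxifloxacin (256 μg/mL) ≥ 2 μg/mL ⇒ resistant
Rifampin: 7 mm is ≤ 8 mm — R
Meropenem: 26 mm is in 22–27 mm ⇒ I
Gentamicin (0.03 μg/mL) ≤ 0.5 μg/mL → susceptible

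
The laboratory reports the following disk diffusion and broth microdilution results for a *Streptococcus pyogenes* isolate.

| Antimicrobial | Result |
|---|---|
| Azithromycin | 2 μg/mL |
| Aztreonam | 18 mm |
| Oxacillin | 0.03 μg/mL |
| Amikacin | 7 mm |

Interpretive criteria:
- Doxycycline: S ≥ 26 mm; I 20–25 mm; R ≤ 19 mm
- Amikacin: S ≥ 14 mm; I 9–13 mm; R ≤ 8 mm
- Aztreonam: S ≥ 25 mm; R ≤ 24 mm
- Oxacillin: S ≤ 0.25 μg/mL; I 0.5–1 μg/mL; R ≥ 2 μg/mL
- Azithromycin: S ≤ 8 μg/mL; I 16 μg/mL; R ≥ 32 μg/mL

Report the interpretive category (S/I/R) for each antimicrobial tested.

S, R, S, R

Azithromycin (2 μg/mL) ≤ 8 μg/mL → susceptible
Aztreonam: 18 mm is ≤ 24 mm → Resistant
Oxacillin (0.03 μg/mL) ≤ 0.25 μg/mL → susceptible
Amikacin: 7 mm is ≤ 8 mm → resistant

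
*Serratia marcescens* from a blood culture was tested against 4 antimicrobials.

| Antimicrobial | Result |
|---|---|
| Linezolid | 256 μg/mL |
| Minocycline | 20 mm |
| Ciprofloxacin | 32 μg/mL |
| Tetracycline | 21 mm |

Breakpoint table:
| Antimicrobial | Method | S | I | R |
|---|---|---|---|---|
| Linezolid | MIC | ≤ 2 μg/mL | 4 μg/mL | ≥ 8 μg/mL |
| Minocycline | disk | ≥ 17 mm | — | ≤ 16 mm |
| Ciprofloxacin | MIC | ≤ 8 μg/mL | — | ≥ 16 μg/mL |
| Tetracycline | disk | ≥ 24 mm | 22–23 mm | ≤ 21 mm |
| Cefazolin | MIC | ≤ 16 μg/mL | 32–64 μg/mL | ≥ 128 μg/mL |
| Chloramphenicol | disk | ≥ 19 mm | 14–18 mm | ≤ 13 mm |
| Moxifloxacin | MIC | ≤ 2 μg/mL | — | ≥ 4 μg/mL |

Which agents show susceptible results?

minocycline

Linezolid: 256 μg/mL is ≥ 8 μg/mL → R
Minocycline: 20 mm is ≥ 17 mm — S
Ciprofloxacin (32 μg/mL) ≥ 16 μg/mL → Resistant
Tetracycline: 21 mm is ≤ 21 mm ⇒ R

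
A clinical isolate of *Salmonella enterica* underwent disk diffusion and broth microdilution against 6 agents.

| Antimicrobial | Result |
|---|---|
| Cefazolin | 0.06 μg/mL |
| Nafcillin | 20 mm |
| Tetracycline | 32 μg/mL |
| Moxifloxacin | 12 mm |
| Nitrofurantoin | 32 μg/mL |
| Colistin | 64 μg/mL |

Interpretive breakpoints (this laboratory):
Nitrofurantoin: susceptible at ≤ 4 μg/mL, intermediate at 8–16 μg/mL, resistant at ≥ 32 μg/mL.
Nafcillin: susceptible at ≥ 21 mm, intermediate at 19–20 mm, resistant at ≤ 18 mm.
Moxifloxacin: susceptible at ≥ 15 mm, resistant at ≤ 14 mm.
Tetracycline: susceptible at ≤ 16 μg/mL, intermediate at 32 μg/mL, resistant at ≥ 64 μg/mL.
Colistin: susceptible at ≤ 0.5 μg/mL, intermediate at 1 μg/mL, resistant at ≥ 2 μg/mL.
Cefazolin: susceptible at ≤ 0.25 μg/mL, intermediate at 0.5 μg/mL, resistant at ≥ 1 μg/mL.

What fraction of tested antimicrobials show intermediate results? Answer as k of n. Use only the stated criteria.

2 of 6

Cefazolin 0.06 μg/mL: ≤ 0.25 μg/mL — susceptible
Nafcillin (20 mm) in 19–20 mm — intermediate
Tetracycline: 32 μg/mL is = 32 μg/mL → Intermediate
Moxifloxacin 12 mm: ≤ 14 mm ⇒ R
Nitrofurantoin 32 μg/mL: ≥ 32 μg/mL ⇒ resistant
Colistin: 64 μg/mL is ≥ 2 μg/mL ⇒ R
Intermediate: 2/6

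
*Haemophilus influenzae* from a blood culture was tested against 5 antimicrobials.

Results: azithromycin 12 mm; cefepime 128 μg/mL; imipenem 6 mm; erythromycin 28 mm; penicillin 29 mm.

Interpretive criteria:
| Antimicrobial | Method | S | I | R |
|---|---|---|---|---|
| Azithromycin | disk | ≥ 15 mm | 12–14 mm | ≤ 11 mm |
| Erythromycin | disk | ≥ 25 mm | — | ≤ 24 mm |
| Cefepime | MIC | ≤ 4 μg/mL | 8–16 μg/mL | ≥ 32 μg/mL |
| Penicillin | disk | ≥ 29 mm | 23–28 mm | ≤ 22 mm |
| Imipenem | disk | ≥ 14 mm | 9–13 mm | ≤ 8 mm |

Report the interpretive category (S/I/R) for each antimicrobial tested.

Azithromycin (12 mm) in 12–14 mm ⇒ intermediate
Cefepime: 128 μg/mL is ≥ 32 μg/mL ⇒ R
Imipenem: 6 mm is ≤ 8 mm — Resistant
Erythromycin: 28 mm is ≥ 25 mm — susceptible
Penicillin (29 mm) ≥ 29 mm — susceptible

I, R, R, S, S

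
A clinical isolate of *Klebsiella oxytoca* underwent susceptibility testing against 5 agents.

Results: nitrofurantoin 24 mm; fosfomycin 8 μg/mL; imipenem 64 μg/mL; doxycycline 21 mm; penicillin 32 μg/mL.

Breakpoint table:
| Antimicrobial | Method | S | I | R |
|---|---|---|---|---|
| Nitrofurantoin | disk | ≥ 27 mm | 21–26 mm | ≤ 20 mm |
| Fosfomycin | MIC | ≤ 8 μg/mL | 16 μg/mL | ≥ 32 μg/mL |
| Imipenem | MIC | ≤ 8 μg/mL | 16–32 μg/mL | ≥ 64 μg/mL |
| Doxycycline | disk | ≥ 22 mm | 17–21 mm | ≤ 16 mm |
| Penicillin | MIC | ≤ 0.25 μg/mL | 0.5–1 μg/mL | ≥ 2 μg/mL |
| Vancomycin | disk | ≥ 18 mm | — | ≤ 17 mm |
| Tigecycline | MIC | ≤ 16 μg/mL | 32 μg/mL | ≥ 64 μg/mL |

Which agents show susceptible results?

Nitrofurantoin 24 mm: in 21–26 mm → I
Fosfomycin: 8 μg/mL is ≤ 8 μg/mL — Susceptible
Imipenem (64 μg/mL) ≥ 64 μg/mL ⇒ R
Doxycycline (21 mm) in 17–21 mm → intermediate
Penicillin (32 μg/mL) ≥ 2 μg/mL ⇒ Resistant

fosfomycin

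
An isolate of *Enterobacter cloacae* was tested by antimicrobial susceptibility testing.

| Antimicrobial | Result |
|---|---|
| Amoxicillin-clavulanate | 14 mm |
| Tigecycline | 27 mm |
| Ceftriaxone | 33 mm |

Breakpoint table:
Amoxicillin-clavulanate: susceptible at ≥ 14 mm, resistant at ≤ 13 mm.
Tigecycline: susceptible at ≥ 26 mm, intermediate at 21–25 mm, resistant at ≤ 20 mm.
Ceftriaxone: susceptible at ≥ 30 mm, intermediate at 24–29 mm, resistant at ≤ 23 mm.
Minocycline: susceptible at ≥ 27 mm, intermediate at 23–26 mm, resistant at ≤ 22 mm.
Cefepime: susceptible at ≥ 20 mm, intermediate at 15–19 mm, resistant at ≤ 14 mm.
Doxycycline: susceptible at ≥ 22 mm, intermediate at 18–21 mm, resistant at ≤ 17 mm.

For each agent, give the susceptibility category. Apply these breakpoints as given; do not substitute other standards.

S, S, S

Amoxicillin-clavulanate: 14 mm is ≥ 14 mm → S
Tigecycline (27 mm) ≥ 26 mm ⇒ susceptible
Ceftriaxone: 33 mm is ≥ 30 mm → Susceptible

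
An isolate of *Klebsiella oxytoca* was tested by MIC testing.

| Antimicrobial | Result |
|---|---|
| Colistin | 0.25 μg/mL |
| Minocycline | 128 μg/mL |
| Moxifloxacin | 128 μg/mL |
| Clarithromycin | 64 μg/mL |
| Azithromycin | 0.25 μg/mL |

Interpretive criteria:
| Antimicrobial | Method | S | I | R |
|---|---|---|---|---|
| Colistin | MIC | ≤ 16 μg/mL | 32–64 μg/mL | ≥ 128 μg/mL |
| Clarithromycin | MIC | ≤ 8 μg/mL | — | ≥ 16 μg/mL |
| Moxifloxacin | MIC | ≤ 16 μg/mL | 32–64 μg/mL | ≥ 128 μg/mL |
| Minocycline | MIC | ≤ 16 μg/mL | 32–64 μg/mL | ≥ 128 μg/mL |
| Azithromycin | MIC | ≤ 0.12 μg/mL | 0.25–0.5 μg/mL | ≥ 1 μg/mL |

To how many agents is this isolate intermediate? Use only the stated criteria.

Colistin: 0.25 μg/mL is ≤ 16 μg/mL — susceptible
Minocycline (128 μg/mL) ≥ 128 μg/mL → resistant
Moxifloxacin (128 μg/mL) ≥ 128 μg/mL → R
Clarithromycin (64 μg/mL) ≥ 16 μg/mL → resistant
Azithromycin 0.25 μg/mL: in 0.25–0.5 μg/mL — Intermediate
Intermediate: 1

1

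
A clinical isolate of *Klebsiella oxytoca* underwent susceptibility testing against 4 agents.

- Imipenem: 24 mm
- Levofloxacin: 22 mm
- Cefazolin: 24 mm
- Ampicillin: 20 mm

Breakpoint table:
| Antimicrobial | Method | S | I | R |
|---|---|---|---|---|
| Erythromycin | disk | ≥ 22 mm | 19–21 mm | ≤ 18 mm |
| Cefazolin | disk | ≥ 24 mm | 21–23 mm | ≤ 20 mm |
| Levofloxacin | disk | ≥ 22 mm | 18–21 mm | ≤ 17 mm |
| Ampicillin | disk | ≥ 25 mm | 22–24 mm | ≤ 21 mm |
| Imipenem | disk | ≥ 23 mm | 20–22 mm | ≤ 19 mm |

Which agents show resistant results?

ampicillin

Imipenem 24 mm: ≥ 23 mm — S
Levofloxacin 22 mm: ≥ 22 mm → susceptible
Cefazolin 24 mm: ≥ 24 mm ⇒ susceptible
Ampicillin: 20 mm is ≤ 21 mm → resistant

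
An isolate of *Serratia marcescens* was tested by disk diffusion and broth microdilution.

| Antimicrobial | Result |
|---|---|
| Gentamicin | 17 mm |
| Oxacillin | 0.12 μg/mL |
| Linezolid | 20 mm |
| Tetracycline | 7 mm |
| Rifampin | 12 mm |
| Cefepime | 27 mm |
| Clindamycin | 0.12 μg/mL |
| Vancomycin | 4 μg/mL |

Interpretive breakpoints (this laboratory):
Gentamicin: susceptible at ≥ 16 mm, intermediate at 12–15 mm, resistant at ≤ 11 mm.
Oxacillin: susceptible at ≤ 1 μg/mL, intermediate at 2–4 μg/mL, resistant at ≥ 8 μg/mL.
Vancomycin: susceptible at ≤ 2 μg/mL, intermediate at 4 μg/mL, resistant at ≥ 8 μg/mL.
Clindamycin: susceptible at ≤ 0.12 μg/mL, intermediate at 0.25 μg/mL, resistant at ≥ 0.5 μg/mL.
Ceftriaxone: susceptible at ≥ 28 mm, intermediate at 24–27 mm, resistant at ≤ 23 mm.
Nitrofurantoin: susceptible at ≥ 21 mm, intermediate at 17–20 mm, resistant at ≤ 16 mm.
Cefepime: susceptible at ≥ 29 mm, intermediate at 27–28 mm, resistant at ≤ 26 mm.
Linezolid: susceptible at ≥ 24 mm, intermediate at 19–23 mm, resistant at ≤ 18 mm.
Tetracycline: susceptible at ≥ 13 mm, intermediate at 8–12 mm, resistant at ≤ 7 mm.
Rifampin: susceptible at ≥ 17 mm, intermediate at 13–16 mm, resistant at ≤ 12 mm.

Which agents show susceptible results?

gentamicin, oxacillin, clindamycin

Gentamicin: 17 mm is ≥ 16 mm ⇒ Susceptible
Oxacillin: 0.12 μg/mL is ≤ 1 μg/mL — S
Linezolid: 20 mm is in 19–23 mm ⇒ intermediate
Tetracycline (7 mm) ≤ 7 mm → Resistant
Rifampin 12 mm: ≤ 12 mm ⇒ resistant
Cefepime: 27 mm is in 27–28 mm → intermediate
Clindamycin: 0.12 μg/mL is ≤ 0.12 μg/mL — Susceptible
Vancomycin 4 μg/mL: = 4 μg/mL → intermediate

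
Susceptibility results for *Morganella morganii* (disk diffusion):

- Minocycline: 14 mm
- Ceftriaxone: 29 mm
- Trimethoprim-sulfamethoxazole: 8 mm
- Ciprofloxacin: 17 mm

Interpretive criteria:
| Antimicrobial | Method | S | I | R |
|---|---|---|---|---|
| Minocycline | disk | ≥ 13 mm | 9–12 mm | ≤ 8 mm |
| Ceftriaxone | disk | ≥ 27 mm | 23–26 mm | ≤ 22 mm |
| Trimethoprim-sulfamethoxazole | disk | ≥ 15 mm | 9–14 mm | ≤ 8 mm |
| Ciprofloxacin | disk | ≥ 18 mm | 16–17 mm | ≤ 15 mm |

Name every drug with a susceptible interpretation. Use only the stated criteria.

minocycline, ceftriaxone

Minocycline (14 mm) ≥ 13 mm — susceptible
Ceftriaxone (29 mm) ≥ 27 mm — Susceptible
Trimethoprim-sulfamethoxazole (8 mm) ≤ 8 mm → R
Ciprofloxacin: 17 mm is in 16–17 mm → Intermediate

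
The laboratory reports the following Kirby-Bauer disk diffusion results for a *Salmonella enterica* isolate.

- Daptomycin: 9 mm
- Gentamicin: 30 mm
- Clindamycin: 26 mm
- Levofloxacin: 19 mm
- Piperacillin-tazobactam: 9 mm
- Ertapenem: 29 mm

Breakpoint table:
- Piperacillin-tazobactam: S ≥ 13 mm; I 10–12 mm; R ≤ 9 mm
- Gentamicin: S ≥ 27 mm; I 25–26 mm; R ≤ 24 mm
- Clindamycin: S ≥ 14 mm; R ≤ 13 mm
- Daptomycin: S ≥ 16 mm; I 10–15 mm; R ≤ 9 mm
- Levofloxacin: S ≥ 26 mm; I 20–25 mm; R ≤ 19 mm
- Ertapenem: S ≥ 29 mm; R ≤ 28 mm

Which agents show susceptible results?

gentamicin, clindamycin, ertapenem

Daptomycin: 9 mm is ≤ 9 mm → R
Gentamicin (30 mm) ≥ 27 mm — susceptible
Clindamycin: 26 mm is ≥ 14 mm — S
Levofloxacin 19 mm: ≤ 19 mm ⇒ resistant
Piperacillin-tazobactam 9 mm: ≤ 9 mm — R
Ertapenem 29 mm: ≥ 29 mm → S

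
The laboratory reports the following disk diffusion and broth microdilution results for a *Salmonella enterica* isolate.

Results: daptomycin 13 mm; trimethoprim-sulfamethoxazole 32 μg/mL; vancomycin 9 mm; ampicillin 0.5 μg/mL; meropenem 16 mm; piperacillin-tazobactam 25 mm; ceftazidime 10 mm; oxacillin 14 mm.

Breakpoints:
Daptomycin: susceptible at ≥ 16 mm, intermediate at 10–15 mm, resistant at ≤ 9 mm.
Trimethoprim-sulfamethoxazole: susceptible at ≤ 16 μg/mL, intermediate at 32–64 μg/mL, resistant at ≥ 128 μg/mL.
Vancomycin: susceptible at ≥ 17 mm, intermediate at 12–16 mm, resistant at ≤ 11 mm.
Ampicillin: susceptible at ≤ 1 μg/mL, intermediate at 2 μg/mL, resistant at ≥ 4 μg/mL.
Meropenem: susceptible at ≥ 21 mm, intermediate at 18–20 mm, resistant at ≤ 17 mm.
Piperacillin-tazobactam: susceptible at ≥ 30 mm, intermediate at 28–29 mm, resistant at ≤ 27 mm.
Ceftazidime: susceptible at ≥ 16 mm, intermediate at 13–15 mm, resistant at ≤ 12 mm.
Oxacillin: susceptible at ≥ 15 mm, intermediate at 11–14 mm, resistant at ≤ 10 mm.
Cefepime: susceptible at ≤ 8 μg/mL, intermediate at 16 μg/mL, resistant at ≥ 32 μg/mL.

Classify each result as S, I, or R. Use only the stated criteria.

Daptomycin (13 mm) in 10–15 mm — intermediate
Trimethoprim-sulfamethoxazole 32 μg/mL: in 32–64 μg/mL → I
Vancomycin: 9 mm is ≤ 11 mm ⇒ resistant
Ampicillin 0.5 μg/mL: ≤ 1 μg/mL → Susceptible
Meropenem (16 mm) ≤ 17 mm ⇒ resistant
Piperacillin-tazobactam: 25 mm is ≤ 27 mm — Resistant
Ceftazidime (10 mm) ≤ 12 mm ⇒ Resistant
Oxacillin: 14 mm is in 11–14 mm — Intermediate

I, I, R, S, R, R, R, I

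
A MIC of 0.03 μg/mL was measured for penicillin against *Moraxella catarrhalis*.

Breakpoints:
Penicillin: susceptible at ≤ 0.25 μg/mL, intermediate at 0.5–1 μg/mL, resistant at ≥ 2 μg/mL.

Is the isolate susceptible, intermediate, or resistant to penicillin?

S

Penicillin (0.03 μg/mL) ≤ 0.25 μg/mL ⇒ susceptible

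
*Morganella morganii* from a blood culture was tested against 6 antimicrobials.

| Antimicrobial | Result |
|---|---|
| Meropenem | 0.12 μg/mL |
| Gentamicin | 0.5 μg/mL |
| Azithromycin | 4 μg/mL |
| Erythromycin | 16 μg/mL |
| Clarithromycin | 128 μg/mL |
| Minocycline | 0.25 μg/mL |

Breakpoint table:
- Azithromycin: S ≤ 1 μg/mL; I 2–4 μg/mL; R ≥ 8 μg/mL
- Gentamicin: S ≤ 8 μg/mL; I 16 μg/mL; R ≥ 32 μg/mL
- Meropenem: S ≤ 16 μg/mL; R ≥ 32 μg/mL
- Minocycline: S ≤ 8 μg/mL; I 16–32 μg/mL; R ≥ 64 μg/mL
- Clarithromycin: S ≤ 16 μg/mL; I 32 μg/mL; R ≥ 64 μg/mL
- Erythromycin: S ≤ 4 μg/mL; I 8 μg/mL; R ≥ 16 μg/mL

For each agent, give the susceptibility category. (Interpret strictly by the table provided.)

Meropenem (0.12 μg/mL) ≤ 16 μg/mL — Susceptible
Gentamicin: 0.5 μg/mL is ≤ 8 μg/mL — Susceptible
Azithromycin (4 μg/mL) in 2–4 μg/mL — I
Erythromycin: 16 μg/mL is ≥ 16 μg/mL ⇒ Resistant
Clarithromycin (128 μg/mL) ≥ 64 μg/mL — R
Minocycline (0.25 μg/mL) ≤ 8 μg/mL — susceptible

S, S, I, R, R, S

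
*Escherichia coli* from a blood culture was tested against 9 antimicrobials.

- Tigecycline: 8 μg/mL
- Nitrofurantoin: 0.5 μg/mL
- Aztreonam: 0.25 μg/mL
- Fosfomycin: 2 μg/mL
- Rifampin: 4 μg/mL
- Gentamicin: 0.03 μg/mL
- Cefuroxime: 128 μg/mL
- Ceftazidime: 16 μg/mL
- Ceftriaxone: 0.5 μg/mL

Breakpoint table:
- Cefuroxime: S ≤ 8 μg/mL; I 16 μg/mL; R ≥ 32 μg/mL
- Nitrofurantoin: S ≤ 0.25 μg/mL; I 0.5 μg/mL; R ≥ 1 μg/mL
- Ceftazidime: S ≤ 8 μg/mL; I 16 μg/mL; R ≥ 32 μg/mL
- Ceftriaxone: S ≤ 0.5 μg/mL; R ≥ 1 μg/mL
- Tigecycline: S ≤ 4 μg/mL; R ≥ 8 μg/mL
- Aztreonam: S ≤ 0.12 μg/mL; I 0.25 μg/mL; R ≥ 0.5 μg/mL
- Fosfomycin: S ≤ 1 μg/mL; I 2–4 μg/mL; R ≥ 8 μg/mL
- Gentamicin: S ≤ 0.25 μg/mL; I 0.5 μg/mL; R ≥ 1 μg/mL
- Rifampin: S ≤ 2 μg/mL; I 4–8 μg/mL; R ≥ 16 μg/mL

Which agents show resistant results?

tigecycline, cefuroxime

Tigecycline: 8 μg/mL is ≥ 8 μg/mL → R
Nitrofurantoin 0.5 μg/mL: = 0.5 μg/mL — I
Aztreonam: 0.25 μg/mL is = 0.25 μg/mL → Intermediate
Fosfomycin: 2 μg/mL is in 2–4 μg/mL → intermediate
Rifampin 4 μg/mL: in 4–8 μg/mL — intermediate
Gentamicin 0.03 μg/mL: ≤ 0.25 μg/mL ⇒ susceptible
Cefuroxime (128 μg/mL) ≥ 32 μg/mL — Resistant
Ceftazidime: 16 μg/mL is = 16 μg/mL → Intermediate
Ceftriaxone: 0.5 μg/mL is ≤ 0.5 μg/mL — susceptible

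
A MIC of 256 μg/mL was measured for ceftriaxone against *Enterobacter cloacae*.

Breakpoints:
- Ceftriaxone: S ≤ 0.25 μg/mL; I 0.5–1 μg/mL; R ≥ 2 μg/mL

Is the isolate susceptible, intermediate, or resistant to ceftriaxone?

Resistant

Ceftriaxone (256 μg/mL) ≥ 2 μg/mL ⇒ R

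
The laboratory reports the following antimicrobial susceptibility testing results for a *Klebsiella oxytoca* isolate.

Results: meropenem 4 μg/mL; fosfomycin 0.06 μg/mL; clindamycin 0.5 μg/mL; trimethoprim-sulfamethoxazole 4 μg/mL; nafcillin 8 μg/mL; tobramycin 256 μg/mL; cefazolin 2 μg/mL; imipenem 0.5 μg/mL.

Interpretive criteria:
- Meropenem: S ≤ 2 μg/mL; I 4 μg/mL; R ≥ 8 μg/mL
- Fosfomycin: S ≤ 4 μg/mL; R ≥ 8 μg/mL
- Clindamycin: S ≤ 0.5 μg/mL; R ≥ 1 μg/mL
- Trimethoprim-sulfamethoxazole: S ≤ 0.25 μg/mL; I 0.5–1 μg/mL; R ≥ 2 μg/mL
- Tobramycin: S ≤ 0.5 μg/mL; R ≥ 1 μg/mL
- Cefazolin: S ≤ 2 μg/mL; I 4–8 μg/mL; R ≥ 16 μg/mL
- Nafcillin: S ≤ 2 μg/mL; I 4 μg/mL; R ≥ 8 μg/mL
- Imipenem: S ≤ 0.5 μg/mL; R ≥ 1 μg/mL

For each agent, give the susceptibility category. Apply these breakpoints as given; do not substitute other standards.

Meropenem: 4 μg/mL is = 4 μg/mL ⇒ Intermediate
Fosfomycin 0.06 μg/mL: ≤ 4 μg/mL ⇒ susceptible
Clindamycin 0.5 μg/mL: ≤ 0.5 μg/mL ⇒ susceptible
Trimethoprim-sulfamethoxazole: 4 μg/mL is ≥ 2 μg/mL → resistant
Nafcillin 8 μg/mL: ≥ 8 μg/mL → resistant
Tobramycin (256 μg/mL) ≥ 1 μg/mL ⇒ Resistant
Cefazolin (2 μg/mL) ≤ 2 μg/mL → Susceptible
Imipenem (0.5 μg/mL) ≤ 0.5 μg/mL ⇒ S

I, S, S, R, R, R, S, S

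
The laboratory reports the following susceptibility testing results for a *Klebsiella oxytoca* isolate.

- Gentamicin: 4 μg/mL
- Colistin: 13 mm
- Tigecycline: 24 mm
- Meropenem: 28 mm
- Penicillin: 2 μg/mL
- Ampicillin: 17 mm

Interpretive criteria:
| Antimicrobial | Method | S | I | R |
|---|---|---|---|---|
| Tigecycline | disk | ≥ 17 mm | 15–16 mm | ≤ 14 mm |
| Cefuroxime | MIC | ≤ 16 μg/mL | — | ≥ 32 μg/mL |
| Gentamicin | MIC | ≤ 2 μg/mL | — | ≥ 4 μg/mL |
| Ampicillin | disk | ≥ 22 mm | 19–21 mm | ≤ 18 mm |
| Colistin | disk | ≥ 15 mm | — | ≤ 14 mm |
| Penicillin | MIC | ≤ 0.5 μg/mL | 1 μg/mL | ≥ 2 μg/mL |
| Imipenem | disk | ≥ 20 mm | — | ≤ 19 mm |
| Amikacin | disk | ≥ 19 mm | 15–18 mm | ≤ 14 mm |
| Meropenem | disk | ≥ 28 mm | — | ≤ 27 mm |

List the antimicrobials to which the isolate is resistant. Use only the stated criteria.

gentamicin, colistin, penicillin, ampicillin

Gentamicin 4 μg/mL: ≥ 4 μg/mL ⇒ Resistant
Colistin: 13 mm is ≤ 14 mm ⇒ R
Tigecycline (24 mm) ≥ 17 mm → susceptible
Meropenem: 28 mm is ≥ 28 mm ⇒ susceptible
Penicillin: 2 μg/mL is ≥ 2 μg/mL → Resistant
Ampicillin: 17 mm is ≤ 18 mm — R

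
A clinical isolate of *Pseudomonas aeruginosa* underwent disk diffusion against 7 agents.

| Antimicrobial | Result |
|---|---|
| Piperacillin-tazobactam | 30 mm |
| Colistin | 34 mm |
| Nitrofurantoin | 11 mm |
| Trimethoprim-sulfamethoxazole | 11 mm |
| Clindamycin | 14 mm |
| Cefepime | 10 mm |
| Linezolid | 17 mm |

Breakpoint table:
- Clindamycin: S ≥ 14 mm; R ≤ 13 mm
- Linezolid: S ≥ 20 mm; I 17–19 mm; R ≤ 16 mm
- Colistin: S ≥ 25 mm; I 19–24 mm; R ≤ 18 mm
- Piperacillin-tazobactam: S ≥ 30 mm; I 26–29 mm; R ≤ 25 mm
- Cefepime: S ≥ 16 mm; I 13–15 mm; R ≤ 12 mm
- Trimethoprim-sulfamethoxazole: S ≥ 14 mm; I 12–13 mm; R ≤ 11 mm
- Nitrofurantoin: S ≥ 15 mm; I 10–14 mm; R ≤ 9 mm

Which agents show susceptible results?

piperacillin-tazobactam, colistin, clindamycin

Piperacillin-tazobactam: 30 mm is ≥ 30 mm — susceptible
Colistin 34 mm: ≥ 25 mm → S
Nitrofurantoin (11 mm) in 10–14 mm — intermediate
Trimethoprim-sulfamethoxazole: 11 mm is ≤ 11 mm ⇒ R
Clindamycin: 14 mm is ≥ 14 mm ⇒ Susceptible
Cefepime: 10 mm is ≤ 12 mm — Resistant
Linezolid: 17 mm is in 17–19 mm — I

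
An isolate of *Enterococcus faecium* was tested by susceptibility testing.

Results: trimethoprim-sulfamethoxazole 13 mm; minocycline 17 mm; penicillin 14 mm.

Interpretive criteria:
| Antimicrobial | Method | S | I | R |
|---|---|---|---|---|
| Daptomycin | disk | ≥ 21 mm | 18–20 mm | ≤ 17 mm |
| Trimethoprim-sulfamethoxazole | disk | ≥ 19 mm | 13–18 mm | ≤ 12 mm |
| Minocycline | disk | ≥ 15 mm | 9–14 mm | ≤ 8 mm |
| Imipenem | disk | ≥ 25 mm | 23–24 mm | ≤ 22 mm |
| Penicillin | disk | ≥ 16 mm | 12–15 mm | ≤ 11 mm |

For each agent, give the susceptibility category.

I, S, I

Trimethoprim-sulfamethoxazole 13 mm: in 13–18 mm ⇒ intermediate
Minocycline 17 mm: ≥ 15 mm — Susceptible
Penicillin: 14 mm is in 12–15 mm → I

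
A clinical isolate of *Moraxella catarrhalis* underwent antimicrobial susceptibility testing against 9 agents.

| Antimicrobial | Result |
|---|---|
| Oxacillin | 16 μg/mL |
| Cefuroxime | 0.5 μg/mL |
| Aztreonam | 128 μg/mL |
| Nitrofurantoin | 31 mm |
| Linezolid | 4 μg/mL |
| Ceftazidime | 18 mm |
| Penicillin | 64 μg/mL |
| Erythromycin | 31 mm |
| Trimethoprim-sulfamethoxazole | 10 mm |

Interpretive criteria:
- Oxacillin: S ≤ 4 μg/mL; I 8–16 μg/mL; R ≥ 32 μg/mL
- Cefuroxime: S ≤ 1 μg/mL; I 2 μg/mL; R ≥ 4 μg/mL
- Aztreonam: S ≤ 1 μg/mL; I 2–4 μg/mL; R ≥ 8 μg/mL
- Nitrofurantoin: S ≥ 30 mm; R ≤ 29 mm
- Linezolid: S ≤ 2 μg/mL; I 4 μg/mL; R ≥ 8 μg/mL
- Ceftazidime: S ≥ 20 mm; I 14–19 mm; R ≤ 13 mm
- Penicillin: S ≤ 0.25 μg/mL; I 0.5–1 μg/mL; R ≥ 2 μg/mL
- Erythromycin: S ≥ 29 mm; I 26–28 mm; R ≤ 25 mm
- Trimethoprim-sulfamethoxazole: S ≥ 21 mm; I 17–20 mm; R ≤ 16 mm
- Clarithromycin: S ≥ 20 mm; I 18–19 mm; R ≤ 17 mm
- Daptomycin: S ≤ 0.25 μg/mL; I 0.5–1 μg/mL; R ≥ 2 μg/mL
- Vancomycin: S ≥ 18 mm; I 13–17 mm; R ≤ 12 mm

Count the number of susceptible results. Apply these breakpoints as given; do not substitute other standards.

3

Oxacillin (16 μg/mL) in 8–16 μg/mL ⇒ I
Cefuroxime 0.5 μg/mL: ≤ 1 μg/mL → S
Aztreonam: 128 μg/mL is ≥ 8 μg/mL — resistant
Nitrofurantoin (31 mm) ≥ 30 mm ⇒ susceptible
Linezolid (4 μg/mL) = 4 μg/mL ⇒ Intermediate
Ceftazidime 18 mm: in 14–19 mm ⇒ I
Penicillin (64 μg/mL) ≥ 2 μg/mL → resistant
Erythromycin 31 mm: ≥ 29 mm → Susceptible
Trimethoprim-sulfamethoxazole 10 mm: ≤ 16 mm ⇒ Resistant
Susceptible: 3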